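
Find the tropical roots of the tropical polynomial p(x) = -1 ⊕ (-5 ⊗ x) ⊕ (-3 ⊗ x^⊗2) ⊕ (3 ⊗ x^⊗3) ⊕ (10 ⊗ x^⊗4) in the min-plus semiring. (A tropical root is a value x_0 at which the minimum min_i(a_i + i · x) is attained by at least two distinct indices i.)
Roots: {-7, -6, -2, 4}

Each tropical root is a break point of the lower envelope of the lines y = a_i + i · x (there are 5 lines, with slopes 0, 1, ..., 4). Only the lines that attain the minimum somewhere contribute to roots; other lines are dominated. Here the surviving (envelope) indices are i = 4, i = 3, i = 2, i = 1, i = 0.
Intersections between consecutive envelope lines give the roots: for adjacent envelope indices i < j the intersection is x = (a_i − a_j) / (j − i). Reading off the sorted break points: {-7, -6, -2, 4}.
Verification: at each break x_0, at least two indices attain the minimum of min_i(a_i + i · x_0).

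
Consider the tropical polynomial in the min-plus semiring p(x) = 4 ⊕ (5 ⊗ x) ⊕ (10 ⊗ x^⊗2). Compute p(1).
p(1) = 4

A tropical monomial a ⊗ x^⊗i evaluates to a + i · x. Evaluating each term at x = 1:
  Term 0 contributes 4 + 0 · 1 = 4
  Term 1 contributes 5 + 1 · 1 = 6
  Term 2 contributes 10 + 2 · 1 = 12
p(1) = ⊕ of these = min[4, 6, 12] = 4.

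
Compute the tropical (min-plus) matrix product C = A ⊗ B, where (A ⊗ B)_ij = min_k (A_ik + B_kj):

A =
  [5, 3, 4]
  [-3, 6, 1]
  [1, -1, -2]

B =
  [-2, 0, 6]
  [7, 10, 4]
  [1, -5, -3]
A ⊗ B =
  [3, -1, 1]
  [-5, -4, -2]
  [-1, -7, -5]

Apply the min-plus product entry-by-entry:
  C[0][0] = min over k of (A[0][0] + B[0][0] = 5 + -2 = 3, A[0][1] + B[1][0] = 3 + 7 = 10, A[0][2] + B[2][0] = 4 + 1 = 5) = 3 (attained at k = 0)
  C[0][1] = min over k of (A[0][0] + B[0][1] = 5 + 0 = 5, A[0][1] + B[1][1] = 3 + 10 = 13, A[0][2] + B[2][1] = 4 + -5 = -1) = -1 (attained at k = 2)
  C[0][2] = min over k of (A[0][0] + B[0][2] = 5 + 6 = 11, A[0][1] + B[1][2] = 3 + 4 = 7, A[0][2] + B[2][2] = 4 + -3 = 1) = 1 (attained at k = 2)
  C[1][0] = min over k of (A[1][0] + B[0][0] = -3 + -2 = -5, A[1][1] + B[1][0] = 6 + 7 = 13, A[1][2] + B[2][0] = 1 + 1 = 2) = -5 (attained at k = 0)
  C[1][1] = min over k of (A[1][0] + B[0][1] = -3 + 0 = -3, A[1][1] + B[1][1] = 6 + 10 = 16, A[1][2] + B[2][1] = 1 + -5 = -4) = -4 (attained at k = 2)
  C[1][2] = min over k of (A[1][0] + B[0][2] = -3 + 6 = 3, A[1][1] + B[1][2] = 6 + 4 = 10, A[1][2] + B[2][2] = 1 + -3 = -2) = -2 (attained at k = 2)
  C[2][0] = min over k of (A[2][0] + B[0][0] = 1 + -2 = -1, A[2][1] + B[1][0] = -1 + 7 = 6, A[2][2] + B[2][0] = -2 + 1 = -1) = -1 (attained at k = 0)
  C[2][1] = min over k of (A[2][0] + B[0][1] = 1 + 0 = 1, A[2][1] + B[1][1] = -1 + 10 = 9, A[2][2] + B[2][1] = -2 + -5 = -7) = -7 (attained at k = 2)
  C[2][2] = min over k of (A[2][0] + B[0][2] = 1 + 6 = 7, A[2][1] + B[1][2] = -1 + 4 = 3, A[2][2] + B[2][2] = -2 + -3 = -5) = -5 (attained at k = 2)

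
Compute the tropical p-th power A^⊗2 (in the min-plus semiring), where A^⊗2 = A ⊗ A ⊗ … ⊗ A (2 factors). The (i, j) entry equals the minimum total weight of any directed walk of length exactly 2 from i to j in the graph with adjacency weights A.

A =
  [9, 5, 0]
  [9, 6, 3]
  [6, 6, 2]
A^⊗2 =
  [6, 6, 2]
  [9, 9, 5]
  [8, 8, 4]

Each entry (A^⊗2)_ij equals the minimum over all length-2 walks i = v_0 → v_1 → … → v_2 = j of Σ_t A[v_t][v_{t+1}]. For example, for (i, j) = (0, 2) we minimise over 3 possible intermediate vertex sequences; the minimum is 2, attained along the walk 0 → 2 → 2.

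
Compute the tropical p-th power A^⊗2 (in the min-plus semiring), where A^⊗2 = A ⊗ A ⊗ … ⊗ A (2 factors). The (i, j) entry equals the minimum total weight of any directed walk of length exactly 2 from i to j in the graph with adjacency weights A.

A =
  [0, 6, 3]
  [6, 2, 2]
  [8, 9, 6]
A^⊗2 =
  [0, 6, 3]
  [6, 4, 4]
  [8, 11, 11]

Each entry (A^⊗2)_ij equals the minimum over all length-2 walks i = v_0 → v_1 → … → v_2 = j of Σ_t A[v_t][v_{t+1}]. For example, for (i, j) = (0, 2) we minimise over 3 possible intermediate vertex sequences; the minimum is 3, attained along the walk 0 → 0 → 2.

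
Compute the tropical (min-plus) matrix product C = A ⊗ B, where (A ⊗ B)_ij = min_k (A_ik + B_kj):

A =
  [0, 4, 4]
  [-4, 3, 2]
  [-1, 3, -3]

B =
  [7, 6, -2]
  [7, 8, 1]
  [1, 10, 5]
A ⊗ B =
  [5, 6, -2]
  [3, 2, -6]
  [-2, 5, -3]

Apply the min-plus product entry-by-entry:
  C[0][0] = min over k of (A[0][0] + B[0][0] = 0 + 7 = 7, A[0][1] + B[1][0] = 4 + 7 = 11, A[0][2] + B[2][0] = 4 + 1 = 5) = 5 (attained at k = 2)
  C[0][1] = min over k of (A[0][0] + B[0][1] = 0 + 6 = 6, A[0][1] + B[1][1] = 4 + 8 = 12, A[0][2] + B[2][1] = 4 + 10 = 14) = 6 (attained at k = 0)
  C[0][2] = min over k of (A[0][0] + B[0][2] = 0 + -2 = -2, A[0][1] + B[1][2] = 4 + 1 = 5, A[0][2] + B[2][2] = 4 + 5 = 9) = -2 (attained at k = 0)
  C[1][0] = min over k of (A[1][0] + B[0][0] = -4 + 7 = 3, A[1][1] + B[1][0] = 3 + 7 = 10, A[1][2] + B[2][0] = 2 + 1 = 3) = 3 (attained at k = 0)
  C[1][1] = min over k of (A[1][0] + B[0][1] = -4 + 6 = 2, A[1][1] + B[1][1] = 3 + 8 = 11, A[1][2] + B[2][1] = 2 + 10 = 12) = 2 (attained at k = 0)
  C[1][2] = min over k of (A[1][0] + B[0][2] = -4 + -2 = -6, A[1][1] + B[1][2] = 3 + 1 = 4, A[1][2] + B[2][2] = 2 + 5 = 7) = -6 (attained at k = 0)
  C[2][0] = min over k of (A[2][0] + B[0][0] = -1 + 7 = 6, A[2][1] + B[1][0] = 3 + 7 = 10, A[2][2] + B[2][0] = -3 + 1 = -2) = -2 (attained at k = 2)
  C[2][1] = min over k of (A[2][0] + B[0][1] = -1 + 6 = 5, A[2][1] + B[1][1] = 3 + 8 = 11, A[2][2] + B[2][1] = -3 + 10 = 7) = 5 (attained at k = 0)
  C[2][2] = min over k of (A[2][0] + B[0][2] = -1 + -2 = -3, A[2][1] + B[1][2] = 3 + 1 = 4, A[2][2] + B[2][2] = -3 + 5 = 2) = -3 (attained at k = 0)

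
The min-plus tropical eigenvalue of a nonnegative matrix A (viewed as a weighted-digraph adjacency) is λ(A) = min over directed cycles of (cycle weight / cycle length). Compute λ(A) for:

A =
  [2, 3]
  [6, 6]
λ(A) = 2

Enumerate directed cycles and compute their means (weight / length). Sample:
  cycle 0 → 0: weight = 2, length = 1, mean = 2/1 ≈ 2.000
  cycle 1 → 1: weight = 6, length = 1, mean = 6/1 ≈ 6.000
  cycle 0 → 1 → 0: weight = 9, length = 2, mean = 9/2 ≈ 4.500
  cycle 1 → 0 → 1: weight = 9, length = 2, mean = 9/2 ≈ 4.500
Minimum mean = 2.000, attained e.g. along the cycle 0 → 0 with weight 2 and length 1. So λ(A) = 2/1 = 2.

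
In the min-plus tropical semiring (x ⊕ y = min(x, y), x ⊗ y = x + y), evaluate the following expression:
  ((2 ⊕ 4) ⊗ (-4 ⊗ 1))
((2 ⊕ 4) ⊗ (-4 ⊗ 1)) = -1

Expand innermost to outermost. Recall ⊕ takes the minimum of its arguments and ⊗ takes their sum. Working out the expression ((2 ⊕ 4) ⊗ (-4 ⊗ 1)) gives -1.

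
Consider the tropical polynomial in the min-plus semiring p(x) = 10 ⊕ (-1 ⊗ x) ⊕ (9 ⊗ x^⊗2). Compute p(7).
p(7) = 6

A tropical monomial a ⊗ x^⊗i evaluates to a + i · x. Evaluating each term at x = 7:
  Term 0 contributes 10 + 0 · 7 = 10
  Term 1 contributes -1 + 1 · 7 = 6
  Term 2 contributes 9 + 2 · 7 = 23
p(7) = ⊕ of these = min[10, 6, 23] = 6.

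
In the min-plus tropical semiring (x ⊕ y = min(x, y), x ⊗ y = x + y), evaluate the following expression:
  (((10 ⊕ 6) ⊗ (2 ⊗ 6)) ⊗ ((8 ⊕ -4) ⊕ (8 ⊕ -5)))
(((10 ⊕ 6) ⊗ (2 ⊗ 6)) ⊗ ((8 ⊕ -4) ⊕ (8 ⊕ -5))) = 9

Expand innermost to outermost. Recall ⊕ takes the minimum of its arguments and ⊗ takes their sum. Working out the expression (((10 ⊕ 6) ⊗ (2 ⊗ 6)) ⊗ ((8 ⊕ -4) ⊕ (8 ⊕ -5))) gives 9.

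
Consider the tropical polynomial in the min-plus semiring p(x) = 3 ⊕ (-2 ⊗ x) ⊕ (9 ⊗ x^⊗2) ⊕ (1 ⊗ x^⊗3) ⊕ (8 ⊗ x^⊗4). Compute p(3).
p(3) = 1

A tropical monomial a ⊗ x^⊗i evaluates to a + i · x. Evaluating each term at x = 3:
  Term 0 contributes 3 + 0 · 3 = 3
  Term 1 contributes -2 + 1 · 3 = 1
  Term 2 contributes 9 + 2 · 3 = 15
  Term 3 contributes 1 + 3 · 3 = 10
  Term 4 contributes 8 + 4 · 3 = 20
p(3) = ⊕ of these = min[3, 1, 15, 10, 20] = 1.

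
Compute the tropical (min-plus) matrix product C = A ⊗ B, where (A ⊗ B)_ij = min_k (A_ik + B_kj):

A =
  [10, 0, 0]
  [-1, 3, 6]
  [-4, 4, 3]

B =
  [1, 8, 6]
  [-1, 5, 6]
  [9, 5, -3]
A ⊗ B =
  [-1, 5, -3]
  [0, 7, 3]
  [-3, 4, 0]

Apply the min-plus product entry-by-entry:
  C[0][0] = min over k of (A[0][0] + B[0][0] = 10 + 1 = 11, A[0][1] + B[1][0] = 0 + -1 = -1, A[0][2] + B[2][0] = 0 + 9 = 9) = -1 (attained at k = 1)
  C[0][1] = min over k of (A[0][0] + B[0][1] = 10 + 8 = 18, A[0][1] + B[1][1] = 0 + 5 = 5, A[0][2] + B[2][1] = 0 + 5 = 5) = 5 (attained at k = 1)
  C[0][2] = min over k of (A[0][0] + B[0][2] = 10 + 6 = 16, A[0][1] + B[1][2] = 0 + 6 = 6, A[0][2] + B[2][2] = 0 + -3 = -3) = -3 (attained at k = 2)
  C[1][0] = min over k of (A[1][0] + B[0][0] = -1 + 1 = 0, A[1][1] + B[1][0] = 3 + -1 = 2, A[1][2] + B[2][0] = 6 + 9 = 15) = 0 (attained at k = 0)
  C[1][1] = min over k of (A[1][0] + B[0][1] = -1 + 8 = 7, A[1][1] + B[1][1] = 3 + 5 = 8, A[1][2] + B[2][1] = 6 + 5 = 11) = 7 (attained at k = 0)
  C[1][2] = min over k of (A[1][0] + B[0][2] = -1 + 6 = 5, A[1][1] + B[1][2] = 3 + 6 = 9, A[1][2] + B[2][2] = 6 + -3 = 3) = 3 (attained at k = 2)
  C[2][0] = min over k of (A[2][0] + B[0][0] = -4 + 1 = -3, A[2][1] + B[1][0] = 4 + -1 = 3, A[2][2] + B[2][0] = 3 + 9 = 12) = -3 (attained at k = 0)
  C[2][1] = min over k of (A[2][0] + B[0][1] = -4 + 8 = 4, A[2][1] + B[1][1] = 4 + 5 = 9, A[2][2] + B[2][1] = 3 + 5 = 8) = 4 (attained at k = 0)
  C[2][2] = min over k of (A[2][0] + B[0][2] = -4 + 6 = 2, A[2][1] + B[1][2] = 4 + 6 = 10, A[2][2] + B[2][2] = 3 + -3 = 0) = 0 (attained at k = 2)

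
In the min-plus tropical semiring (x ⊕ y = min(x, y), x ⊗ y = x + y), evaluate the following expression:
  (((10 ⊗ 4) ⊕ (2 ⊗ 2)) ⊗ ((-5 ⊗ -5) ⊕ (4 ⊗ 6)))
(((10 ⊗ 4) ⊕ (2 ⊗ 2)) ⊗ ((-5 ⊗ -5) ⊕ (4 ⊗ 6))) = -6

Expand innermost to outermost. Recall ⊕ takes the minimum of its arguments and ⊗ takes their sum. Working out the expression (((10 ⊗ 4) ⊕ (2 ⊗ 2)) ⊗ ((-5 ⊗ -5) ⊕ (4 ⊗ 6))) gives -6.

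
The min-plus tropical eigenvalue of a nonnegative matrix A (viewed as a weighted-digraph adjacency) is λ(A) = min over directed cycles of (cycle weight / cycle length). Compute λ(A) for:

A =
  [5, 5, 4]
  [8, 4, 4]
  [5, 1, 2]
λ(A) = 2

Enumerate directed cycles and compute their means (weight / length). Sample:
  cycle 0 → 0: weight = 5, length = 1, mean = 5/1 ≈ 5.000
  cycle 1 → 1: weight = 4, length = 1, mean = 4/1 ≈ 4.000
  cycle 2 → 2: weight = 2, length = 1, mean = 2/1 ≈ 2.000
  cycle 0 → 1 → 0: weight = 13, length = 2, mean = 13/2 ≈ 6.500
  cycle 0 → 2 → 0: weight = 9, length = 2, mean = 9/2 ≈ 4.500
  cycle 1 → 0 → 1: weight = 13, length = 2, mean = 13/2 ≈ 6.500
Minimum mean = 2.000, attained e.g. along the cycle 2 → 2 with weight 2 and length 1. So λ(A) = 2/1 = 2.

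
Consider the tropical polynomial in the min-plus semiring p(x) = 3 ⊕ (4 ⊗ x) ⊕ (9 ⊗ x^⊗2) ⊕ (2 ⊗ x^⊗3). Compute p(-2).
p(-2) = -4

A tropical monomial a ⊗ x^⊗i evaluates to a + i · x. Evaluating each term at x = -2:
  Term 0 contributes 3 + 0 · -2 = 3
  Term 1 contributes 4 + 1 · -2 = 2
  Term 2 contributes 9 + 2 · -2 = 5
  Term 3 contributes 2 + 3 · -2 = -4
p(-2) = ⊕ of these = min[3, 2, 5, -4] = -4.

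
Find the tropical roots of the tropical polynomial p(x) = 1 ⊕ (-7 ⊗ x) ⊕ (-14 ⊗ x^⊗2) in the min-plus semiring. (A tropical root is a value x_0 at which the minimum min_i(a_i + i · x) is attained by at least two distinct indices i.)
Roots: {7, 8}

Each tropical root is a break point of the lower envelope of the lines y = a_i + i · x (there are 3 lines, with slopes 0, 1, ..., 2). Only the lines that attain the minimum somewhere contribute to roots; other lines are dominated. Here the surviving (envelope) indices are i = 2, i = 1, i = 0.
Intersections between consecutive envelope lines give the roots: for adjacent envelope indices i < j the intersection is x = (a_i − a_j) / (j − i). Reading off the sorted break points: {7, 8}.
Verification: at each break x_0, at least two indices attain the minimum of min_i(a_i + i · x_0).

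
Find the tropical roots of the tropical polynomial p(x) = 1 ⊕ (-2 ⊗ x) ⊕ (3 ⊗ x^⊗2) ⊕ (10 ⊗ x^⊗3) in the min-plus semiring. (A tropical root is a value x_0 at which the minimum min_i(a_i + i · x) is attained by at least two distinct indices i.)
Roots: {-7, -5, 3}

Each tropical root is a break point of the lower envelope of the lines y = a_i + i · x (there are 4 lines, with slopes 0, 1, ..., 3). Only the lines that attain the minimum somewhere contribute to roots; other lines are dominated. Here the surviving (envelope) indices are i = 3, i = 2, i = 1, i = 0.
Intersections between consecutive envelope lines give the roots: for adjacent envelope indices i < j the intersection is x = (a_i − a_j) / (j − i). Reading off the sorted break points: {-7, -5, 3}.
Verification: at each break x_0, at least two indices attain the minimum of min_i(a_i + i · x_0).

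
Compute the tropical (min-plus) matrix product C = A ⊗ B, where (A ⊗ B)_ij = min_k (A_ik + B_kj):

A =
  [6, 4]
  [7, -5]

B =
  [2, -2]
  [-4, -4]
A ⊗ B =
  [0, 0]
  [-9, -9]

Apply the min-plus product entry-by-entry:
  C[0][0] = min over k of (A[0][0] + B[0][0] = 6 + 2 = 8, A[0][1] + B[1][0] = 4 + -4 = 0) = 0 (attained at k = 1)
  C[0][1] = min over k of (A[0][0] + B[0][1] = 6 + -2 = 4, A[0][1] + B[1][1] = 4 + -4 = 0) = 0 (attained at k = 1)
  C[1][0] = min over k of (A[1][0] + B[0][0] = 7 + 2 = 9, A[1][1] + B[1][0] = -5 + -4 = -9) = -9 (attained at k = 1)
  C[1][1] = min over k of (A[1][0] + B[0][1] = 7 + -2 = 5, A[1][1] + B[1][1] = -5 + -4 = -9) = -9 (attained at k = 1)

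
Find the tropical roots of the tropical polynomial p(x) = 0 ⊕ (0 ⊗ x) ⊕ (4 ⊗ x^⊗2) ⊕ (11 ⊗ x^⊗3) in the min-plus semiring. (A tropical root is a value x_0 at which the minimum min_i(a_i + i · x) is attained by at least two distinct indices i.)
Roots: {-7, -4, 0}

Each tropical root is a break point of the lower envelope of the lines y = a_i + i · x (there are 4 lines, with slopes 0, 1, ..., 3). Only the lines that attain the minimum somewhere contribute to roots; other lines are dominated. Here the surviving (envelope) indices are i = 3, i = 2, i = 1, i = 0.
Intersections between consecutive envelope lines give the roots: for adjacent envelope indices i < j the intersection is x = (a_i − a_j) / (j − i). Reading off the sorted break points: {-7, -4, 0}.
Verification: at each break x_0, at least two indices attain the minimum of min_i(a_i + i · x_0).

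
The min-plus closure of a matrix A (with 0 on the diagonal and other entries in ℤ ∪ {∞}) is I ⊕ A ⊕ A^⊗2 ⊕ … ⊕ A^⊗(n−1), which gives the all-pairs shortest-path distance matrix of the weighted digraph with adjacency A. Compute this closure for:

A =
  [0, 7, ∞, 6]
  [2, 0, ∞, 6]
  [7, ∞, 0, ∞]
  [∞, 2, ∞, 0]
Closure =
  [0, 7, ∞, 6]
  [2, 0, ∞, 6]
  [7, 14, 0, 13]
  [4, 2, ∞, 0]

This is the Floyd-Warshall all-pairs shortest-path computation. For each intermediate vertex k = 0, 1, …, 3, update dist[i][j] ← min(dist[i][j], dist[i][k] + dist[k][j]). The final matrix gives, for each (i, j), the minimum total weight of any directed path from i to j (possibly empty when i = j).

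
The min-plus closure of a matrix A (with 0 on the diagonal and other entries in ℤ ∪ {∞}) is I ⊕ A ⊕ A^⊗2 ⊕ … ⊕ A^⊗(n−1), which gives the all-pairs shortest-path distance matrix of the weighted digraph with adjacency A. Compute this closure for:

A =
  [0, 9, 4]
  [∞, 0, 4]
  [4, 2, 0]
Closure =
  [0, 6, 4]
  [8, 0, 4]
  [4, 2, 0]

This is the Floyd-Warshall all-pairs shortest-path computation. For each intermediate vertex k = 0, 1, …, 2, update dist[i][j] ← min(dist[i][j], dist[i][k] + dist[k][j]). The final matrix gives, for each (i, j), the minimum total weight of any directed path from i to j (possibly empty when i = j).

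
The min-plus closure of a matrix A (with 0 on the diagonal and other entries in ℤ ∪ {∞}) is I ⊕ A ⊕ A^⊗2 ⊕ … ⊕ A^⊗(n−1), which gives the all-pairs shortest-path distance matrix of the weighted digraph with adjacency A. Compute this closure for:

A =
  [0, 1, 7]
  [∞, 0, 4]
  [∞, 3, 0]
Closure =
  [0, 1, 5]
  [∞, 0, 4]
  [∞, 3, 0]

This is the Floyd-Warshall all-pairs shortest-path computation. For each intermediate vertex k = 0, 1, …, 2, update dist[i][j] ← min(dist[i][j], dist[i][k] + dist[k][j]). The final matrix gives, for each (i, j), the minimum total weight of any directed path from i to j (possibly empty when i = j).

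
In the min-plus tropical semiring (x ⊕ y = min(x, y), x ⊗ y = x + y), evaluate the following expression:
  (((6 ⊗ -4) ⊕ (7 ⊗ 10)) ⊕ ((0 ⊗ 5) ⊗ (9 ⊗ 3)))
(((6 ⊗ -4) ⊕ (7 ⊗ 10)) ⊕ ((0 ⊗ 5) ⊗ (9 ⊗ 3))) = 2

Expand innermost to outermost. Recall ⊕ takes the minimum of its arguments and ⊗ takes their sum. Working out the expression (((6 ⊗ -4) ⊕ (7 ⊗ 10)) ⊕ ((0 ⊗ 5) ⊗ (9 ⊗ 3))) gives 2.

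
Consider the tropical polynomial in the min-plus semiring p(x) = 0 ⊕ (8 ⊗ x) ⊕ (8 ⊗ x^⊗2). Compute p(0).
p(0) = 0

A tropical monomial a ⊗ x^⊗i evaluates to a + i · x. Evaluating each term at x = 0:
  Term 0 contributes 0 + 0 · 0 = 0
  Term 1 contributes 8 + 1 · 0 = 8
  Term 2 contributes 8 + 2 · 0 = 8
p(0) = ⊕ of these = min[0, 8, 8] = 0.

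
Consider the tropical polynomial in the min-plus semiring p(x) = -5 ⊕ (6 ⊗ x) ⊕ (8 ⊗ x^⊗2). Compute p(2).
p(2) = -5

A tropical monomial a ⊗ x^⊗i evaluates to a + i · x. Evaluating each term at x = 2:
  Term 0 contributes -5 + 0 · 2 = -5
  Term 1 contributes 6 + 1 · 2 = 8
  Term 2 contributes 8 + 2 · 2 = 12
p(2) = ⊕ of these = min[-5, 8, 12] = -5.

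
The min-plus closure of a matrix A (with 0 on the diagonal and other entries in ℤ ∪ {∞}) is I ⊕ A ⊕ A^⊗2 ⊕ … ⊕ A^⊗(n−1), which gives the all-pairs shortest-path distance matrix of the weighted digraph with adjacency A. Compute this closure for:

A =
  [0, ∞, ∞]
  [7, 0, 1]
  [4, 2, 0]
Closure =
  [0, ∞, ∞]
  [5, 0, 1]
  [4, 2, 0]

This is the Floyd-Warshall all-pairs shortest-path computation. For each intermediate vertex k = 0, 1, …, 2, update dist[i][j] ← min(dist[i][j], dist[i][k] + dist[k][j]). The final matrix gives, for each (i, j), the minimum total weight of any directed path from i to j (possibly empty when i = j).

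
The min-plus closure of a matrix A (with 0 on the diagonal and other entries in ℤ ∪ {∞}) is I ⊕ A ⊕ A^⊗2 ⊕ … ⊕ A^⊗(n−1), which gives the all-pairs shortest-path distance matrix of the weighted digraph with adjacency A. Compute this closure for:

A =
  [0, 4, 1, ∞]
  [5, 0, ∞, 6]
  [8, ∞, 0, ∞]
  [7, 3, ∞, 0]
Closure =
  [0, 4, 1, 10]
  [5, 0, 6, 6]
  [8, 12, 0, 18]
  [7, 3, 8, 0]

This is the Floyd-Warshall all-pairs shortest-path computation. For each intermediate vertex k = 0, 1, …, 3, update dist[i][j] ← min(dist[i][j], dist[i][k] + dist[k][j]). The final matrix gives, for each (i, j), the minimum total weight of any directed path from i to j (possibly empty when i = j).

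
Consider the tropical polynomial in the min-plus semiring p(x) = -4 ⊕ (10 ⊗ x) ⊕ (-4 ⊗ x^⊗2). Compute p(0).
p(0) = -4

A tropical monomial a ⊗ x^⊗i evaluates to a + i · x. Evaluating each term at x = 0:
  Term 0 contributes -4 + 0 · 0 = -4
  Term 1 contributes 10 + 1 · 0 = 10
  Term 2 contributes -4 + 2 · 0 = -4
p(0) = ⊕ of these = min[-4, 10, -4] = -4.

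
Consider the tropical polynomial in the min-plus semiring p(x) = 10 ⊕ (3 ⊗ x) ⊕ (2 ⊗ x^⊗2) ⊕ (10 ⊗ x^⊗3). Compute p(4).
p(4) = 7

A tropical monomial a ⊗ x^⊗i evaluates to a + i · x. Evaluating each term at x = 4:
  Term 0 contributes 10 + 0 · 4 = 10
  Term 1 contributes 3 + 1 · 4 = 7
  Term 2 contributes 2 + 2 · 4 = 10
  Term 3 contributes 10 + 3 · 4 = 22
p(4) = ⊕ of these = min[10, 7, 10, 22] = 7.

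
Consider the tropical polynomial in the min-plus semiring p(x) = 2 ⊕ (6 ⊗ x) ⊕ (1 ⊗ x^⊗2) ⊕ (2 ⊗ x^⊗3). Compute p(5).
p(5) = 2

A tropical monomial a ⊗ x^⊗i evaluates to a + i · x. Evaluating each term at x = 5:
  Term 0 contributes 2 + 0 · 5 = 2
  Term 1 contributes 6 + 1 · 5 = 11
  Term 2 contributes 1 + 2 · 5 = 11
  Term 3 contributes 2 + 3 · 5 = 17
p(5) = ⊕ of these = min[2, 11, 11, 17] = 2.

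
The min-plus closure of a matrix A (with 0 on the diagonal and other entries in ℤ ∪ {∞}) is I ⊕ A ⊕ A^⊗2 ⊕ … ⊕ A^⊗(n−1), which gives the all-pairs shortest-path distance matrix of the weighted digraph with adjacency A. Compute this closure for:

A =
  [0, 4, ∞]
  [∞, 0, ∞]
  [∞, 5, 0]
Closure =
  [0, 4, ∞]
  [∞, 0, ∞]
  [∞, 5, 0]

This is the Floyd-Warshall all-pairs shortest-path computation. For each intermediate vertex k = 0, 1, …, 2, update dist[i][j] ← min(dist[i][j], dist[i][k] + dist[k][j]). The final matrix gives, for each (i, j), the minimum total weight of any directed path from i to j (possibly empty when i = j).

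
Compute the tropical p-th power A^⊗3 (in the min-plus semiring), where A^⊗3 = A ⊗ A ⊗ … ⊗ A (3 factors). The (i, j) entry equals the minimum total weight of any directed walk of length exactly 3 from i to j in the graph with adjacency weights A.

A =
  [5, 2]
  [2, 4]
A^⊗3 =
  [8, 6]
  [6, 8]

Each entry (A^⊗3)_ij equals the minimum over all length-3 walks i = v_0 → v_1 → … → v_3 = j of Σ_t A[v_t][v_{t+1}]. For example, for (i, j) = (0, 1) we minimise over 4 possible intermediate vertex sequences; the minimum is 6, attained along the walk 0 → 1 → 0 → 1.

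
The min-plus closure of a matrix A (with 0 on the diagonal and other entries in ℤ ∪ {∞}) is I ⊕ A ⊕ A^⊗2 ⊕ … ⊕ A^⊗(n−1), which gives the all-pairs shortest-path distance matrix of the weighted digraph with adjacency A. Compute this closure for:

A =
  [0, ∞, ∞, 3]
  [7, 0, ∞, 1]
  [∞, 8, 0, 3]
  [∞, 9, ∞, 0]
Closure =
  [0, 12, ∞, 3]
  [7, 0, ∞, 1]
  [15, 8, 0, 3]
  [16, 9, ∞, 0]

This is the Floyd-Warshall all-pairs shortest-path computation. For each intermediate vertex k = 0, 1, …, 3, update dist[i][j] ← min(dist[i][j], dist[i][k] + dist[k][j]). The final matrix gives, for each (i, j), the minimum total weight of any directed path from i to j (possibly empty when i = j).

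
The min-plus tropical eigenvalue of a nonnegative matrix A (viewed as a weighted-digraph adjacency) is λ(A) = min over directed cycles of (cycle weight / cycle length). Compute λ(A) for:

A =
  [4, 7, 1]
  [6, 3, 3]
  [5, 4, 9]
λ(A) = 3

Enumerate directed cycles and compute their means (weight / length). Sample:
  cycle 0 → 0: weight = 4, length = 1, mean = 4/1 ≈ 4.000
  cycle 1 → 1: weight = 3, length = 1, mean = 3/1 ≈ 3.000
  cycle 2 → 2: weight = 9, length = 1, mean = 9/1 ≈ 9.000
  cycle 0 → 1 → 0: weight = 13, length = 2, mean = 13/2 ≈ 6.500
  cycle 0 → 2 → 0: weight = 6, length = 2, mean = 6/2 ≈ 3.000
  cycle 1 → 0 → 1: weight = 13, length = 2, mean = 13/2 ≈ 6.500
Minimum mean = 3.000, attained e.g. along the cycle 1 → 1 with weight 3 and length 1. So λ(A) = 3/1 = 3.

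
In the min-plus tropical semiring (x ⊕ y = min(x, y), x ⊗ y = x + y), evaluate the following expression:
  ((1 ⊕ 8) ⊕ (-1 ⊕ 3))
((1 ⊕ 8) ⊕ (-1 ⊕ 3)) = -1

Expand innermost to outermost. Recall ⊕ takes the minimum of its arguments and ⊗ takes their sum. Working out the expression ((1 ⊕ 8) ⊕ (-1 ⊕ 3)) gives -1.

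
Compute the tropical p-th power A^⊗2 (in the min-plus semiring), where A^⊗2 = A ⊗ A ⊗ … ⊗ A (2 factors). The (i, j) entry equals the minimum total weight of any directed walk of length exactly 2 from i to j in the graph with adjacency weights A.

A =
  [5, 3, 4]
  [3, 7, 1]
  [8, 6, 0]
A^⊗2 =
  [6, 8, 4]
  [8, 6, 1]
  [8, 6, 0]

Each entry (A^⊗2)_ij equals the minimum over all length-2 walks i = v_0 → v_1 → … → v_2 = j of Σ_t A[v_t][v_{t+1}]. For example, for (i, j) = (0, 2) we minimise over 3 possible intermediate vertex sequences; the minimum is 4, attained along the walk 0 → 1 → 2.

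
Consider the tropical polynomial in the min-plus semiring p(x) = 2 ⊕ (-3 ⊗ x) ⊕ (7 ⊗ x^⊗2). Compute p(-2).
p(-2) = -5

A tropical monomial a ⊗ x^⊗i evaluates to a + i · x. Evaluating each term at x = -2:
  Term 0 contributes 2 + 0 · -2 = 2
  Term 1 contributes -3 + 1 · -2 = -5
  Term 2 contributes 7 + 2 · -2 = 3
p(-2) = ⊕ of these = min[2, -5, 3] = -5.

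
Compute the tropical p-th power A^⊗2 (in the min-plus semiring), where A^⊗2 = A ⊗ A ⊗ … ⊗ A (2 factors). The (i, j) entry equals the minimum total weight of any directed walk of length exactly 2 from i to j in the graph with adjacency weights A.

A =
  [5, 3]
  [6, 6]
A^⊗2 =
  [9, 8]
  [11, 9]

Each entry (A^⊗2)_ij equals the minimum over all length-2 walks i = v_0 → v_1 → … → v_2 = j of Σ_t A[v_t][v_{t+1}]. For example, for (i, j) = (0, 1) we minimise over 2 possible intermediate vertex sequences; the minimum is 8, attained along the walk 0 → 0 → 1.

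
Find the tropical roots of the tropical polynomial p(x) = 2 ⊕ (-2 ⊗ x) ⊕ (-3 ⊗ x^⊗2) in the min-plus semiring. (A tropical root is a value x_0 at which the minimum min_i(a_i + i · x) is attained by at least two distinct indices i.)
Roots: {1, 4}

Each tropical root is a break point of the lower envelope of the lines y = a_i + i · x (there are 3 lines, with slopes 0, 1, ..., 2). Only the lines that attain the minimum somewhere contribute to roots; other lines are dominated. Here the surviving (envelope) indices are i = 2, i = 1, i = 0.
Intersections between consecutive envelope lines give the roots: for adjacent envelope indices i < j the intersection is x = (a_i − a_j) / (j − i). Reading off the sorted break points: {1, 4}.
Verification: at each break x_0, at least two indices attain the minimum of min_i(a_i + i · x_0).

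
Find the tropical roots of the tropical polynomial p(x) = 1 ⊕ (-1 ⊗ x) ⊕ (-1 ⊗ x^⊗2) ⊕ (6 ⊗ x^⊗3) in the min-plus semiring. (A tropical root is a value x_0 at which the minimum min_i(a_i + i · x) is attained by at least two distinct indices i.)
Roots: {-7, 0, 2}

Each tropical root is a break point of the lower envelope of the lines y = a_i + i · x (there are 4 lines, with slopes 0, 1, ..., 3). Only the lines that attain the minimum somewhere contribute to roots; other lines are dominated. Here the surviving (envelope) indices are i = 3, i = 2, i = 1, i = 0.
Intersections between consecutive envelope lines give the roots: for adjacent envelope indices i < j the intersection is x = (a_i − a_j) / (j − i). Reading off the sorted break points: {-7, 0, 2}.
Verification: at each break x_0, at least two indices attain the minimum of min_i(a_i + i · x_0).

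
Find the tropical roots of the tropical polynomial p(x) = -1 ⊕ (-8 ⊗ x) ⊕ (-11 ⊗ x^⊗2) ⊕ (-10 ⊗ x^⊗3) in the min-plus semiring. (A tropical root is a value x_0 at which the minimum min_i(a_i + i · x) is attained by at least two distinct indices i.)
Roots: {-1, 3, 7}

Each tropical root is a break point of the lower envelope of the lines y = a_i + i · x (there are 4 lines, with slopes 0, 1, ..., 3). Only the lines that attain the minimum somewhere contribute to roots; other lines are dominated. Here the surviving (envelope) indices are i = 3, i = 2, i = 1, i = 0.
Intersections between consecutive envelope lines give the roots: for adjacent envelope indices i < j the intersection is x = (a_i − a_j) / (j − i). Reading off the sorted break points: {-1, 3, 7}.
Verification: at each break x_0, at least two indices attain the minimum of min_i(a_i + i · x_0).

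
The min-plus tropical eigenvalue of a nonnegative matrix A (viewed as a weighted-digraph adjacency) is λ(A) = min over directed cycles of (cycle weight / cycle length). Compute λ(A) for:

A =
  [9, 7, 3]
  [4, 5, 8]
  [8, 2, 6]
λ(A) = 3

Enumerate directed cycles and compute their means (weight / length). Sample:
  cycle 0 → 0: weight = 9, length = 1, mean = 9/1 ≈ 9.000
  cycle 1 → 1: weight = 5, length = 1, mean = 5/1 ≈ 5.000
  cycle 2 → 2: weight = 6, length = 1, mean = 6/1 ≈ 6.000
  cycle 0 → 1 → 0: weight = 11, length = 2, mean = 11/2 ≈ 5.500
  cycle 0 → 2 → 0: weight = 11, length = 2, mean = 11/2 ≈ 5.500
  cycle 1 → 0 → 1: weight = 11, length = 2, mean = 11/2 ≈ 5.500
Minimum mean = 3.000, attained e.g. along the cycle 0 → 2 → 1 → 0 with weight 9 and length 3. So λ(A) = 9/3 = 3.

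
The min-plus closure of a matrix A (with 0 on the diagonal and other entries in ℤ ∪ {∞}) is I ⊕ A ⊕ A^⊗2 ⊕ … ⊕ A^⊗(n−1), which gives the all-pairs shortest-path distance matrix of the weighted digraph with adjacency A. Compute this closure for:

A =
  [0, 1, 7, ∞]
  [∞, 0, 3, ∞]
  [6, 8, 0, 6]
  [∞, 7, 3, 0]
Closure =
  [0, 1, 4, 10]
  [9, 0, 3, 9]
  [6, 7, 0, 6]
  [9, 7, 3, 0]

This is the Floyd-Warshall all-pairs shortest-path computation. For each intermediate vertex k = 0, 1, …, 3, update dist[i][j] ← min(dist[i][j], dist[i][k] + dist[k][j]). The final matrix gives, for each (i, j), the minimum total weight of any directed path from i to j (possibly empty when i = j).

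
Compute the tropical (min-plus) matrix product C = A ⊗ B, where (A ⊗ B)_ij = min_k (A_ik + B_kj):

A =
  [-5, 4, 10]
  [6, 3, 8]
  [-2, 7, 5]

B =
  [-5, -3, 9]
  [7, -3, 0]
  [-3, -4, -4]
A ⊗ B =
  [-10, -8, 4]
  [1, 0, 3]
  [-7, -5, 1]

Apply the min-plus product entry-by-entry:
  C[0][0] = min over k of (A[0][0] + B[0][0] = -5 + -5 = -10, A[0][1] + B[1][0] = 4 + 7 = 11, A[0][2] + B[2][0] = 10 + -3 = 7) = -10 (attained at k = 0)
  C[0][1] = min over k of (A[0][0] + B[0][1] = -5 + -3 = -8, A[0][1] + B[1][1] = 4 + -3 = 1, A[0][2] + B[2][1] = 10 + -4 = 6) = -8 (attained at k = 0)
  C[0][2] = min over k of (A[0][0] + B[0][2] = -5 + 9 = 4, A[0][1] + B[1][2] = 4 + 0 = 4, A[0][2] + B[2][2] = 10 + -4 = 6) = 4 (attained at k = 0)
  C[1][0] = min over k of (A[1][0] + B[0][0] = 6 + -5 = 1, A[1][1] + B[1][0] = 3 + 7 = 10, A[1][2] + B[2][0] = 8 + -3 = 5) = 1 (attained at k = 0)
  C[1][1] = min over k of (A[1][0] + B[0][1] = 6 + -3 = 3, A[1][1] + B[1][1] = 3 + -3 = 0, A[1][2] + B[2][1] = 8 + -4 = 4) = 0 (attained at k = 1)
  C[1][2] = min over k of (A[1][0] + B[0][2] = 6 + 9 = 15, A[1][1] + B[1][2] = 3 + 0 = 3, A[1][2] + B[2][2] = 8 + -4 = 4) = 3 (attained at k = 1)
  C[2][0] = min over k of (A[2][0] + B[0][0] = -2 + -5 = -7, A[2][1] + B[1][0] = 7 + 7 = 14, A[2][2] + B[2][0] = 5 + -3 = 2) = -7 (attained at k = 0)
  C[2][1] = min over k of (A[2][0] + B[0][1] = -2 + -3 = -5, A[2][1] + B[1][1] = 7 + -3 = 4, A[2][2] + B[2][1] = 5 + -4 = 1) = -5 (attained at k = 0)
  C[2][2] = min over k of (A[2][0] + B[0][2] = -2 + 9 = 7, A[2][1] + B[1][2] = 7 + 0 = 7, A[2][2] + B[2][2] = 5 + -4 = 1) = 1 (attained at k = 2)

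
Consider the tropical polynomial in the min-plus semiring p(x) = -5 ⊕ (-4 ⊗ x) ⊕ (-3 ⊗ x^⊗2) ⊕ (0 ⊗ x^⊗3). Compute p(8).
p(8) = -5

A tropical monomial a ⊗ x^⊗i evaluates to a + i · x. Evaluating each term at x = 8:
  Term 0 contributes -5 + 0 · 8 = -5
  Term 1 contributes -4 + 1 · 8 = 4
  Term 2 contributes -3 + 2 · 8 = 13
  Term 3 contributes 0 + 3 · 8 = 24
p(8) = ⊕ of these = min[-5, 4, 13, 24] = -5.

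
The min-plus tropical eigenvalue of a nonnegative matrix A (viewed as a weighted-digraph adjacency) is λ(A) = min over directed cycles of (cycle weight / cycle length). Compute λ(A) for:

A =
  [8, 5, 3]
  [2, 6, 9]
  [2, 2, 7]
λ(A) = 7/3

Enumerate directed cycles and compute their means (weight / length). Sample:
  cycle 0 → 0: weight = 8, length = 1, mean = 8/1 ≈ 8.000
  cycle 1 → 1: weight = 6, length = 1, mean = 6/1 ≈ 6.000
  cycle 2 → 2: weight = 7, length = 1, mean = 7/1 ≈ 7.000
  cycle 0 → 1 → 0: weight = 7, length = 2, mean = 7/2 ≈ 3.500
  cycle 0 → 2 → 0: weight = 5, length = 2, mean = 5/2 ≈ 2.500
  cycle 1 → 0 → 1: weight = 7, length = 2, mean = 7/2 ≈ 3.500
Minimum mean = 2.333, attained e.g. along the cycle 0 → 2 → 1 → 0 with weight 7 and length 3. So λ(A) = 7/3 = 7/3.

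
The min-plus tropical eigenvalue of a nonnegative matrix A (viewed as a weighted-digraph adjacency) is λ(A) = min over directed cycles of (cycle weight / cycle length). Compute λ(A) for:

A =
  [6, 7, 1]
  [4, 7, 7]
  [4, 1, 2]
λ(A) = 2

Enumerate directed cycles and compute their means (weight / length). Sample:
  cycle 0 → 0: weight = 6, length = 1, mean = 6/1 ≈ 6.000
  cycle 1 → 1: weight = 7, length = 1, mean = 7/1 ≈ 7.000
  cycle 2 → 2: weight = 2, length = 1, mean = 2/1 ≈ 2.000
  cycle 0 → 1 → 0: weight = 11, length = 2, mean = 11/2 ≈ 5.500
  cycle 0 → 2 → 0: weight = 5, length = 2, mean = 5/2 ≈ 2.500
  cycle 1 → 0 → 1: weight = 11, length = 2, mean = 11/2 ≈ 5.500
Minimum mean = 2.000, attained e.g. along the cycle 2 → 2 with weight 2 and length 1. So λ(A) = 2/1 = 2.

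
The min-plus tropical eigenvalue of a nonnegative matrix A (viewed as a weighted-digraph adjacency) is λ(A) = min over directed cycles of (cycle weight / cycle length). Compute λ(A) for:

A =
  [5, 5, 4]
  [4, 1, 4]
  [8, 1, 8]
λ(A) = 1

Enumerate directed cycles and compute their means (weight / length). Sample:
  cycle 0 → 0: weight = 5, length = 1, mean = 5/1 ≈ 5.000
  cycle 1 → 1: weight = 1, length = 1, mean = 1/1 ≈ 1.000
  cycle 2 → 2: weight = 8, length = 1, mean = 8/1 ≈ 8.000
  cycle 0 → 1 → 0: weight = 9, length = 2, mean = 9/2 ≈ 4.500
  cycle 0 → 2 → 0: weight = 12, length = 2, mean = 12/2 ≈ 6.000
  cycle 1 → 0 → 1: weight = 9, length = 2, mean = 9/2 ≈ 4.500
Minimum mean = 1.000, attained e.g. along the cycle 1 → 1 with weight 1 and length 1. So λ(A) = 1/1 = 1.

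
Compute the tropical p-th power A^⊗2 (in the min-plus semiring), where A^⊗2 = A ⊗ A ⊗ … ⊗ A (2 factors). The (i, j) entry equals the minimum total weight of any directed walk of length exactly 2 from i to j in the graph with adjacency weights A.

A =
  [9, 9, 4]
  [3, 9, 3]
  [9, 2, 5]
A^⊗2 =
  [12, 6, 9]
  [12, 5, 7]
  [5, 7, 5]

Each entry (A^⊗2)_ij equals the minimum over all length-2 walks i = v_0 → v_1 → … → v_2 = j of Σ_t A[v_t][v_{t+1}]. For example, for (i, j) = (0, 2) we minimise over 3 possible intermediate vertex sequences; the minimum is 9, attained along the walk 0 → 2 → 2.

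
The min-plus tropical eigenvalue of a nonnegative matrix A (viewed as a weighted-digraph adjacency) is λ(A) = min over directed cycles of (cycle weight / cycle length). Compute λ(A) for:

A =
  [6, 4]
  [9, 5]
λ(A) = 5

Enumerate directed cycles and compute their means (weight / length). Sample:
  cycle 0 → 0: weight = 6, length = 1, mean = 6/1 ≈ 6.000
  cycle 1 → 1: weight = 5, length = 1, mean = 5/1 ≈ 5.000
  cycle 0 → 1 → 0: weight = 13, length = 2, mean = 13/2 ≈ 6.500
  cycle 1 → 0 → 1: weight = 13, length = 2, mean = 13/2 ≈ 6.500
Minimum mean = 5.000, attained e.g. along the cycle 1 → 1 with weight 5 and length 1. So λ(A) = 5/1 = 5.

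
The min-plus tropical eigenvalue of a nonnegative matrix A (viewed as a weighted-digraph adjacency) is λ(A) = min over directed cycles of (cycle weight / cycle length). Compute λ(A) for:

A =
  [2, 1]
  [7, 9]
λ(A) = 2

Enumerate directed cycles and compute their means (weight / length). Sample:
  cycle 0 → 0: weight = 2, length = 1, mean = 2/1 ≈ 2.000
  cycle 1 → 1: weight = 9, length = 1, mean = 9/1 ≈ 9.000
  cycle 0 → 1 → 0: weight = 8, length = 2, mean = 8/2 ≈ 4.000
  cycle 1 → 0 → 1: weight = 8, length = 2, mean = 8/2 ≈ 4.000
Minimum mean = 2.000, attained e.g. along the cycle 0 → 0 with weight 2 and length 1. So λ(A) = 2/1 = 2.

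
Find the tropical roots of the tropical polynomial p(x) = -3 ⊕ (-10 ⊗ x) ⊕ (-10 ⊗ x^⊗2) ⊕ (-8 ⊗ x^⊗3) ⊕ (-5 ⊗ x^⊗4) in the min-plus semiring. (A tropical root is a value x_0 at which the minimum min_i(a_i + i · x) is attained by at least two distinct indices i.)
Roots: {-3, -2, 0, 7}

Each tropical root is a break point of the lower envelope of the lines y = a_i + i · x (there are 5 lines, with slopes 0, 1, ..., 4). Only the lines that attain the minimum somewhere contribute to roots; other lines are dominated. Here the surviving (envelope) indices are i = 4, i = 3, i = 2, i = 1, i = 0.
Intersections between consecutive envelope lines give the roots: for adjacent envelope indices i < j the intersection is x = (a_i − a_j) / (j − i). Reading off the sorted break points: {-3, -2, 0, 7}.
Verification: at each break x_0, at least two indices attain the minimum of min_i(a_i + i · x_0).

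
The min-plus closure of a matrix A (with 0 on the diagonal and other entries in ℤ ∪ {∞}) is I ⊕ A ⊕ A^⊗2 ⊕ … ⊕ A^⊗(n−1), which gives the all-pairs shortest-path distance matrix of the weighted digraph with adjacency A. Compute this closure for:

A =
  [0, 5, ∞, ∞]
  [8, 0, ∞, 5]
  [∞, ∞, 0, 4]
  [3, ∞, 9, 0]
Closure =
  [0, 5, 19, 10]
  [8, 0, 14, 5]
  [7, 12, 0, 4]
  [3, 8, 9, 0]

This is the Floyd-Warshall all-pairs shortest-path computation. For each intermediate vertex k = 0, 1, …, 3, update dist[i][j] ← min(dist[i][j], dist[i][k] + dist[k][j]). The final matrix gives, for each (i, j), the minimum total weight of any directed path from i to j (possibly empty when i = j).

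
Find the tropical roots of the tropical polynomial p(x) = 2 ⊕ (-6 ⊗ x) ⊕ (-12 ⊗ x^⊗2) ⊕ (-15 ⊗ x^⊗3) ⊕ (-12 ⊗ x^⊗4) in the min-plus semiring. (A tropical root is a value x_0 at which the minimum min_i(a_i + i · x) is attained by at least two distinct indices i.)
Roots: {-3, 3, 6, 8}

Each tropical root is a break point of the lower envelope of the lines y = a_i + i · x (there are 5 lines, with slopes 0, 1, ..., 4). Only the lines that attain the minimum somewhere contribute to roots; other lines are dominated. Here the surviving (envelope) indices are i = 4, i = 3, i = 2, i = 1, i = 0.
Intersections between consecutive envelope lines give the roots: for adjacent envelope indices i < j the intersection is x = (a_i − a_j) / (j − i). Reading off the sorted break points: {-3, 3, 6, 8}.
Verification: at each break x_0, at least two indices attain the minimum of min_i(a_i + i · x_0).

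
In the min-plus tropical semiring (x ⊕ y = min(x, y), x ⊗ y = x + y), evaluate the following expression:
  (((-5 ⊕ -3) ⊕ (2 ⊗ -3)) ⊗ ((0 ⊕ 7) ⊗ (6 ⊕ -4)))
(((-5 ⊕ -3) ⊕ (2 ⊗ -3)) ⊗ ((0 ⊕ 7) ⊗ (6 ⊕ -4))) = -9

Expand innermost to outermost. Recall ⊕ takes the minimum of its arguments and ⊗ takes their sum. Working out the expression (((-5 ⊕ -3) ⊕ (2 ⊗ -3)) ⊗ ((0 ⊕ 7) ⊗ (6 ⊕ -4))) gives -9.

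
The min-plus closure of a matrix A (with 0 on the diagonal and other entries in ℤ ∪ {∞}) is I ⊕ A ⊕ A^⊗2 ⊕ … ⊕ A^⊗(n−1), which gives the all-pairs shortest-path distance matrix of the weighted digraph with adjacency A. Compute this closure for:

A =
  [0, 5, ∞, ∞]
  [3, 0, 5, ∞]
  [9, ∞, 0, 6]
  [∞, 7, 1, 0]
Closure =
  [0, 5, 10, 16]
  [3, 0, 5, 11]
  [9, 13, 0, 6]
  [10, 7, 1, 0]

This is the Floyd-Warshall all-pairs shortest-path computation. For each intermediate vertex k = 0, 1, …, 3, update dist[i][j] ← min(dist[i][j], dist[i][k] + dist[k][j]). The final matrix gives, for each (i, j), the minimum total weight of any directed path from i to j (possibly empty when i = j).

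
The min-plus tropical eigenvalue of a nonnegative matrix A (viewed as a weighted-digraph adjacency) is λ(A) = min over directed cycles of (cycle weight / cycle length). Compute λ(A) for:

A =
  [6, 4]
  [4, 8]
λ(A) = 4

Enumerate directed cycles and compute their means (weight / length). Sample:
  cycle 0 → 0: weight = 6, length = 1, mean = 6/1 ≈ 6.000
  cycle 1 → 1: weight = 8, length = 1, mean = 8/1 ≈ 8.000
  cycle 0 → 1 → 0: weight = 8, length = 2, mean = 8/2 ≈ 4.000
  cycle 1 → 0 → 1: weight = 8, length = 2, mean = 8/2 ≈ 4.000
Minimum mean = 4.000, attained e.g. along the cycle 0 → 1 → 0 with weight 8 and length 2. So λ(A) = 8/2 = 4.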